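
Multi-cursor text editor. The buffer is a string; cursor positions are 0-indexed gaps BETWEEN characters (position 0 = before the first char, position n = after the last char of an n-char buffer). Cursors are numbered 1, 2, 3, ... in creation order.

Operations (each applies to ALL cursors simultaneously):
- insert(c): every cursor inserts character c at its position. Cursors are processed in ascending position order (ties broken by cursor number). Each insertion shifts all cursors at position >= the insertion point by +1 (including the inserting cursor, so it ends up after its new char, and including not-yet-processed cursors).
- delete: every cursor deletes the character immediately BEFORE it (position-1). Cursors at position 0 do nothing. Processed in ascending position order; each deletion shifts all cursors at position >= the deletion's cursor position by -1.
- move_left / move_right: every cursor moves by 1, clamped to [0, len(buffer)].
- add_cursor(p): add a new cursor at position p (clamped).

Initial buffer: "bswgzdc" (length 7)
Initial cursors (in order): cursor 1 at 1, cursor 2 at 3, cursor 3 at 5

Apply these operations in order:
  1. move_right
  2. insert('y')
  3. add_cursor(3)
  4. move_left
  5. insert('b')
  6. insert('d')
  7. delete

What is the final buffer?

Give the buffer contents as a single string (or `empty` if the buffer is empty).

Answer: bsbbywgbyzdbyc

Derivation:
After op 1 (move_right): buffer="bswgzdc" (len 7), cursors c1@2 c2@4 c3@6, authorship .......
After op 2 (insert('y')): buffer="bsywgyzdyc" (len 10), cursors c1@3 c2@6 c3@9, authorship ..1..2..3.
After op 3 (add_cursor(3)): buffer="bsywgyzdyc" (len 10), cursors c1@3 c4@3 c2@6 c3@9, authorship ..1..2..3.
After op 4 (move_left): buffer="bsywgyzdyc" (len 10), cursors c1@2 c4@2 c2@5 c3@8, authorship ..1..2..3.
After op 5 (insert('b')): buffer="bsbbywgbyzdbyc" (len 14), cursors c1@4 c4@4 c2@8 c3@12, authorship ..141..22..33.
After op 6 (insert('d')): buffer="bsbbddywgbdyzdbdyc" (len 18), cursors c1@6 c4@6 c2@11 c3@16, authorship ..14141..222..333.
After op 7 (delete): buffer="bsbbywgbyzdbyc" (len 14), cursors c1@4 c4@4 c2@8 c3@12, authorship ..141..22..33.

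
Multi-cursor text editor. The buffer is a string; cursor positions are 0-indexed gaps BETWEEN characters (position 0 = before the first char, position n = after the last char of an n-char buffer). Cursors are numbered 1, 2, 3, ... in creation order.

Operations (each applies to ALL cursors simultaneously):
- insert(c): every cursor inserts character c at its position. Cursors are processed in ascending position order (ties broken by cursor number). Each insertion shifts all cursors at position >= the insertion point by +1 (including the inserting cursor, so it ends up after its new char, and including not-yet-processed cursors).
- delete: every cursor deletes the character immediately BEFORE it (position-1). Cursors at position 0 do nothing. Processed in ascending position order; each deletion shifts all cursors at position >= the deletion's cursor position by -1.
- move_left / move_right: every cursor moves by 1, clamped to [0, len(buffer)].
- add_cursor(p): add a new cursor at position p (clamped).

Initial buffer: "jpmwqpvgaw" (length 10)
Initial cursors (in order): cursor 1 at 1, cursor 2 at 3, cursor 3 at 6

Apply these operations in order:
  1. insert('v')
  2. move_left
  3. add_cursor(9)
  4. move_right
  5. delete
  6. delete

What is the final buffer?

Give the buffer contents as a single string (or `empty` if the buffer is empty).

After op 1 (insert('v')): buffer="jvpmvwqpvvgaw" (len 13), cursors c1@2 c2@5 c3@9, authorship .1..2...3....
After op 2 (move_left): buffer="jvpmvwqpvvgaw" (len 13), cursors c1@1 c2@4 c3@8, authorship .1..2...3....
After op 3 (add_cursor(9)): buffer="jvpmvwqpvvgaw" (len 13), cursors c1@1 c2@4 c3@8 c4@9, authorship .1..2...3....
After op 4 (move_right): buffer="jvpmvwqpvvgaw" (len 13), cursors c1@2 c2@5 c3@9 c4@10, authorship .1..2...3....
After op 5 (delete): buffer="jpmwqpgaw" (len 9), cursors c1@1 c2@3 c3@6 c4@6, authorship .........
After op 6 (delete): buffer="pwgaw" (len 5), cursors c1@0 c2@1 c3@2 c4@2, authorship .....

Answer: pwgaw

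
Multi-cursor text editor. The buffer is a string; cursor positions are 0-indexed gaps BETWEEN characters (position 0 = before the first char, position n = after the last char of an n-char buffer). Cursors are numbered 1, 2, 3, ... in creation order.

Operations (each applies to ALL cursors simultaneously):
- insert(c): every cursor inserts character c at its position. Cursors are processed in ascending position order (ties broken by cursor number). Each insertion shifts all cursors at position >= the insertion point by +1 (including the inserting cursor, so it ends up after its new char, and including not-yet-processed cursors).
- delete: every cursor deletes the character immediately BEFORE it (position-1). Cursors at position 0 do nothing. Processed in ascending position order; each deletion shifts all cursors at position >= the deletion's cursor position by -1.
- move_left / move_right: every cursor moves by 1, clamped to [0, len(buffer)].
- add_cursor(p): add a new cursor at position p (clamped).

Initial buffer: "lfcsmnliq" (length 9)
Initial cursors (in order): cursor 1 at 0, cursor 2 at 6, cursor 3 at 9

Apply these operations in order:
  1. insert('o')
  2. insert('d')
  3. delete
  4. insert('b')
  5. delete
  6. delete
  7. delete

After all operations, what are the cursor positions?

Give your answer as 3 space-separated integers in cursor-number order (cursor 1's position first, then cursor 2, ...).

After op 1 (insert('o')): buffer="olfcsmnoliqo" (len 12), cursors c1@1 c2@8 c3@12, authorship 1......2...3
After op 2 (insert('d')): buffer="odlfcsmnodliqod" (len 15), cursors c1@2 c2@10 c3@15, authorship 11......22...33
After op 3 (delete): buffer="olfcsmnoliqo" (len 12), cursors c1@1 c2@8 c3@12, authorship 1......2...3
After op 4 (insert('b')): buffer="oblfcsmnobliqob" (len 15), cursors c1@2 c2@10 c3@15, authorship 11......22...33
After op 5 (delete): buffer="olfcsmnoliqo" (len 12), cursors c1@1 c2@8 c3@12, authorship 1......2...3
After op 6 (delete): buffer="lfcsmnliq" (len 9), cursors c1@0 c2@6 c3@9, authorship .........
After op 7 (delete): buffer="lfcsmli" (len 7), cursors c1@0 c2@5 c3@7, authorship .......

Answer: 0 5 7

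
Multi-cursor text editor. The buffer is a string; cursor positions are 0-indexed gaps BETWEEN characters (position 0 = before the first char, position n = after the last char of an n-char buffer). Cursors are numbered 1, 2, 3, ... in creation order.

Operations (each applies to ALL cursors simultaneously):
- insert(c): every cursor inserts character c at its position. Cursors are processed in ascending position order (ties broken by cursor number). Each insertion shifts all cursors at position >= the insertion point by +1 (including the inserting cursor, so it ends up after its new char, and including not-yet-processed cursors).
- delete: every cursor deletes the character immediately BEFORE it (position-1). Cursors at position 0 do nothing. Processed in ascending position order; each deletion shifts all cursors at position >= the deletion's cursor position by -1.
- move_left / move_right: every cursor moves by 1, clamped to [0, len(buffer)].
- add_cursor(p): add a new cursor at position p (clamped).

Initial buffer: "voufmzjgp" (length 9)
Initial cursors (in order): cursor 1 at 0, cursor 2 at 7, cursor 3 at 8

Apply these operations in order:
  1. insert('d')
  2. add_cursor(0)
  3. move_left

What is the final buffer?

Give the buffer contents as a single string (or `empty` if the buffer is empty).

Answer: dvoufmzjdgdp

Derivation:
After op 1 (insert('d')): buffer="dvoufmzjdgdp" (len 12), cursors c1@1 c2@9 c3@11, authorship 1.......2.3.
After op 2 (add_cursor(0)): buffer="dvoufmzjdgdp" (len 12), cursors c4@0 c1@1 c2@9 c3@11, authorship 1.......2.3.
After op 3 (move_left): buffer="dvoufmzjdgdp" (len 12), cursors c1@0 c4@0 c2@8 c3@10, authorship 1.......2.3.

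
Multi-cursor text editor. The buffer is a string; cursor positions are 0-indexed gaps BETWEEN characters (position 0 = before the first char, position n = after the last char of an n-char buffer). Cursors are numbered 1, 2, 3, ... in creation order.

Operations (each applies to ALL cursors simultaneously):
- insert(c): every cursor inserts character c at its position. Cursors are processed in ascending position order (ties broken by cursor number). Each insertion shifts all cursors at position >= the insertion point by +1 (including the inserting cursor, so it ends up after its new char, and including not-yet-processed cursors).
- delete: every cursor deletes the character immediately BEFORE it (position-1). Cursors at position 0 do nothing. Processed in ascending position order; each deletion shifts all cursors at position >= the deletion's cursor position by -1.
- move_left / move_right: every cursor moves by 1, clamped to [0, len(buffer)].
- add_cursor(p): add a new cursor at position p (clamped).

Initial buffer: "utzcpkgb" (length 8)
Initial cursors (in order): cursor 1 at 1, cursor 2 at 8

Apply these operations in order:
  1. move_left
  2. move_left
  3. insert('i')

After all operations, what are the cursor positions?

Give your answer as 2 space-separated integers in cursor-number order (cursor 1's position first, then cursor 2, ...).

After op 1 (move_left): buffer="utzcpkgb" (len 8), cursors c1@0 c2@7, authorship ........
After op 2 (move_left): buffer="utzcpkgb" (len 8), cursors c1@0 c2@6, authorship ........
After op 3 (insert('i')): buffer="iutzcpkigb" (len 10), cursors c1@1 c2@8, authorship 1......2..

Answer: 1 8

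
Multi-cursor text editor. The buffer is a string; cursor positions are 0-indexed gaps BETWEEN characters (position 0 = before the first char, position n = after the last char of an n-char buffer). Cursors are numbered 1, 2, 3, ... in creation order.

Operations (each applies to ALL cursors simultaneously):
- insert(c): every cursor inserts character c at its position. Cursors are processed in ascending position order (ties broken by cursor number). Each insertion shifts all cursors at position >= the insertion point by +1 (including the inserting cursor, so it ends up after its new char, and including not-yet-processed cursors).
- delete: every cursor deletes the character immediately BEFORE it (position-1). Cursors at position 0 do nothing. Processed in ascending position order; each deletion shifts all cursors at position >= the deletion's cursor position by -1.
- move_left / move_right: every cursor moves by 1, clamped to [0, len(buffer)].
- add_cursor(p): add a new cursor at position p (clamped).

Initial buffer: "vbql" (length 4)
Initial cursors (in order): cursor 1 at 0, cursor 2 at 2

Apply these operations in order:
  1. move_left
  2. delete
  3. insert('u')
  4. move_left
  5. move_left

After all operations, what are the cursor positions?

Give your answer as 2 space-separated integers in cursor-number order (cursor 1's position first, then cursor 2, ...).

After op 1 (move_left): buffer="vbql" (len 4), cursors c1@0 c2@1, authorship ....
After op 2 (delete): buffer="bql" (len 3), cursors c1@0 c2@0, authorship ...
After op 3 (insert('u')): buffer="uubql" (len 5), cursors c1@2 c2@2, authorship 12...
After op 4 (move_left): buffer="uubql" (len 5), cursors c1@1 c2@1, authorship 12...
After op 5 (move_left): buffer="uubql" (len 5), cursors c1@0 c2@0, authorship 12...

Answer: 0 0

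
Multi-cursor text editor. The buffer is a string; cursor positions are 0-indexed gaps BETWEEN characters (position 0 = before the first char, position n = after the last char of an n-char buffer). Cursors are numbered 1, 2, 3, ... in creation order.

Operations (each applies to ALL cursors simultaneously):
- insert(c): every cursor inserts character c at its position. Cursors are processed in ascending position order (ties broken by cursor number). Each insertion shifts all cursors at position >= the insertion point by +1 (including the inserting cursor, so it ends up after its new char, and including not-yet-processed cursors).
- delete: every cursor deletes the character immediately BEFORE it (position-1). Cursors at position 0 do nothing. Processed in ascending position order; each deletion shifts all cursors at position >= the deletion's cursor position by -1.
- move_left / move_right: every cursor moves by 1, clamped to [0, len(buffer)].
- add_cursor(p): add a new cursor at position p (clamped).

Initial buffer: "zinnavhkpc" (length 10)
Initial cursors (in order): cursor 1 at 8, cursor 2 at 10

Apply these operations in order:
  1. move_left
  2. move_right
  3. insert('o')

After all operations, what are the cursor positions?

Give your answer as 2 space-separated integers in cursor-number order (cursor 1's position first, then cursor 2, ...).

After op 1 (move_left): buffer="zinnavhkpc" (len 10), cursors c1@7 c2@9, authorship ..........
After op 2 (move_right): buffer="zinnavhkpc" (len 10), cursors c1@8 c2@10, authorship ..........
After op 3 (insert('o')): buffer="zinnavhkopco" (len 12), cursors c1@9 c2@12, authorship ........1..2

Answer: 9 12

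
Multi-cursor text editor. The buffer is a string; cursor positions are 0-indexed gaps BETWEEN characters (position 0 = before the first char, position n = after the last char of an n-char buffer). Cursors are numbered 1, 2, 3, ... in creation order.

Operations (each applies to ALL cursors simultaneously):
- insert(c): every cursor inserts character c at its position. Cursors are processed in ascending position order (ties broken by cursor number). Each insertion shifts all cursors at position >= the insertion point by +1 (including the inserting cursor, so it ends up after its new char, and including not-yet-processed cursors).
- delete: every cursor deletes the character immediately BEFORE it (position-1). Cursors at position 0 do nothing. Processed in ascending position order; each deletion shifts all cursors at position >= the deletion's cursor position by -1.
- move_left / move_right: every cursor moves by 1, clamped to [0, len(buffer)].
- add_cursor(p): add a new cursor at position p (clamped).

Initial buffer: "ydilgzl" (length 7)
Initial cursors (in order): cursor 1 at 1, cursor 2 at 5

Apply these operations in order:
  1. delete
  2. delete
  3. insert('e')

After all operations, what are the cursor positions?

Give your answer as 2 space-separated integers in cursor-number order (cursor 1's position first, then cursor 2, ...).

Answer: 1 4

Derivation:
After op 1 (delete): buffer="dilzl" (len 5), cursors c1@0 c2@3, authorship .....
After op 2 (delete): buffer="dizl" (len 4), cursors c1@0 c2@2, authorship ....
After op 3 (insert('e')): buffer="ediezl" (len 6), cursors c1@1 c2@4, authorship 1..2..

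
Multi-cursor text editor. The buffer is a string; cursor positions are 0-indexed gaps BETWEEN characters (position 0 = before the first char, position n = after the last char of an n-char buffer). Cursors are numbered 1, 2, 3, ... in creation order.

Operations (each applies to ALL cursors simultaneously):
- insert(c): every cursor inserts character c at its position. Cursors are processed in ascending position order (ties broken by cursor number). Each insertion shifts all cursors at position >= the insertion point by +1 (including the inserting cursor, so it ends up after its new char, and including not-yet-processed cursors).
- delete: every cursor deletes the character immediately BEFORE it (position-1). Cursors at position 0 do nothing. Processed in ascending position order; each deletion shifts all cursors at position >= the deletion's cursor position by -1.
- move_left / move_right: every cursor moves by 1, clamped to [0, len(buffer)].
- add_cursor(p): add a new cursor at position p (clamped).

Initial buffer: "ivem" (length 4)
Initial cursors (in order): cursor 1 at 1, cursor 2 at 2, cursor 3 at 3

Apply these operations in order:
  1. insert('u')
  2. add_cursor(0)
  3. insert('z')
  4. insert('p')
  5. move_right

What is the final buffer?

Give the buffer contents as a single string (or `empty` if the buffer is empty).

After op 1 (insert('u')): buffer="iuvueum" (len 7), cursors c1@2 c2@4 c3@6, authorship .1.2.3.
After op 2 (add_cursor(0)): buffer="iuvueum" (len 7), cursors c4@0 c1@2 c2@4 c3@6, authorship .1.2.3.
After op 3 (insert('z')): buffer="ziuzvuzeuzm" (len 11), cursors c4@1 c1@4 c2@7 c3@10, authorship 4.11.22.33.
After op 4 (insert('p')): buffer="zpiuzpvuzpeuzpm" (len 15), cursors c4@2 c1@6 c2@10 c3@14, authorship 44.111.222.333.
After op 5 (move_right): buffer="zpiuzpvuzpeuzpm" (len 15), cursors c4@3 c1@7 c2@11 c3@15, authorship 44.111.222.333.

Answer: zpiuzpvuzpeuzpm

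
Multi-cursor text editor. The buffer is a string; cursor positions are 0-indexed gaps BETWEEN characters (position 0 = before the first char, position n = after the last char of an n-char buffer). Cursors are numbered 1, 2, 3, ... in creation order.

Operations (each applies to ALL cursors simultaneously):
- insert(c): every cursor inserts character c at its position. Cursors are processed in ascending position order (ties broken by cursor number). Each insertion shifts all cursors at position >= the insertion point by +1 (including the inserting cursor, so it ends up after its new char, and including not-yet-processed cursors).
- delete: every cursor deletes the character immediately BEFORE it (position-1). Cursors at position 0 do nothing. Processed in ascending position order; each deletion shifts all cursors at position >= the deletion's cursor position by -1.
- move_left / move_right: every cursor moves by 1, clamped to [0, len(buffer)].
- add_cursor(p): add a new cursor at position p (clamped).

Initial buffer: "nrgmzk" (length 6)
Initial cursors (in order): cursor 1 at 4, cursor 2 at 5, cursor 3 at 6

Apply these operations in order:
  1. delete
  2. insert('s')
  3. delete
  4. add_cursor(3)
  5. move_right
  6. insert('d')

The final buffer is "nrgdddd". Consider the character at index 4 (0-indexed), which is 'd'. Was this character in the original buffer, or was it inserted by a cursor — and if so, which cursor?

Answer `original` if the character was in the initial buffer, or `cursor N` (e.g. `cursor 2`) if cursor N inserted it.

Answer: cursor 2

Derivation:
After op 1 (delete): buffer="nrg" (len 3), cursors c1@3 c2@3 c3@3, authorship ...
After op 2 (insert('s')): buffer="nrgsss" (len 6), cursors c1@6 c2@6 c3@6, authorship ...123
After op 3 (delete): buffer="nrg" (len 3), cursors c1@3 c2@3 c3@3, authorship ...
After op 4 (add_cursor(3)): buffer="nrg" (len 3), cursors c1@3 c2@3 c3@3 c4@3, authorship ...
After op 5 (move_right): buffer="nrg" (len 3), cursors c1@3 c2@3 c3@3 c4@3, authorship ...
After op 6 (insert('d')): buffer="nrgdddd" (len 7), cursors c1@7 c2@7 c3@7 c4@7, authorship ...1234
Authorship (.=original, N=cursor N): . . . 1 2 3 4
Index 4: author = 2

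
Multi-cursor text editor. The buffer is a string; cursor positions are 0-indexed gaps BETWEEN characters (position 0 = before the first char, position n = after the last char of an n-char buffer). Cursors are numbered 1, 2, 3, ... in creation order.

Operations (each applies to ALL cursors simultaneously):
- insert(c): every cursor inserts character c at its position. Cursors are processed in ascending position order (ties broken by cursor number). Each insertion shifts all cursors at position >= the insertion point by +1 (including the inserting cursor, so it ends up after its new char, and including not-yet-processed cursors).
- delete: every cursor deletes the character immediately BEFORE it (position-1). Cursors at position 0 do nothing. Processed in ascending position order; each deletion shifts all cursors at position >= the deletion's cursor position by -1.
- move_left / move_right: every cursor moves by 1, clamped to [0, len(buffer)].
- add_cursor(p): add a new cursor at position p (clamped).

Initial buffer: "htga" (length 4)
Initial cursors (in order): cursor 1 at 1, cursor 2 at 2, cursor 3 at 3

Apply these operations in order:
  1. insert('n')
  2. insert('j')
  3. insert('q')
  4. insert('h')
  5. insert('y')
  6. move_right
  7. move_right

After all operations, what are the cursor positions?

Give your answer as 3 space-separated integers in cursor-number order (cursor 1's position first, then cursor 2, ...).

Answer: 8 14 19

Derivation:
After op 1 (insert('n')): buffer="hntngna" (len 7), cursors c1@2 c2@4 c3@6, authorship .1.2.3.
After op 2 (insert('j')): buffer="hnjtnjgnja" (len 10), cursors c1@3 c2@6 c3@9, authorship .11.22.33.
After op 3 (insert('q')): buffer="hnjqtnjqgnjqa" (len 13), cursors c1@4 c2@8 c3@12, authorship .111.222.333.
After op 4 (insert('h')): buffer="hnjqhtnjqhgnjqha" (len 16), cursors c1@5 c2@10 c3@15, authorship .1111.2222.3333.
After op 5 (insert('y')): buffer="hnjqhytnjqhygnjqhya" (len 19), cursors c1@6 c2@12 c3@18, authorship .11111.22222.33333.
After op 6 (move_right): buffer="hnjqhytnjqhygnjqhya" (len 19), cursors c1@7 c2@13 c3@19, authorship .11111.22222.33333.
After op 7 (move_right): buffer="hnjqhytnjqhygnjqhya" (len 19), cursors c1@8 c2@14 c3@19, authorship .11111.22222.33333.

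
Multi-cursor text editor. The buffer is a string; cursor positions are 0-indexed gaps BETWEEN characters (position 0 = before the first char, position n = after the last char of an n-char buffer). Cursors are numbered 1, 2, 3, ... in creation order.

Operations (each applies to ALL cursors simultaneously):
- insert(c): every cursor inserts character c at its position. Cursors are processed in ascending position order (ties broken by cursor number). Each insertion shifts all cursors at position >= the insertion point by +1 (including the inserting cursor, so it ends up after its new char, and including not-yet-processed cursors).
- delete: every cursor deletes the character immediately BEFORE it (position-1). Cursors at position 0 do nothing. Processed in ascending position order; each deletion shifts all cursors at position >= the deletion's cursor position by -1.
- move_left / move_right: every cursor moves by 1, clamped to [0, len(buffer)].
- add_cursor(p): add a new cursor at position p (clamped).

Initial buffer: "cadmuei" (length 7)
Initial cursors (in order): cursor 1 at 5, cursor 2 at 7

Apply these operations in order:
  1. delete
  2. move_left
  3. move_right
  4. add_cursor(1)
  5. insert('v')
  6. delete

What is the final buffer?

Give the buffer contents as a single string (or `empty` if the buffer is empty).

After op 1 (delete): buffer="cadme" (len 5), cursors c1@4 c2@5, authorship .....
After op 2 (move_left): buffer="cadme" (len 5), cursors c1@3 c2@4, authorship .....
After op 3 (move_right): buffer="cadme" (len 5), cursors c1@4 c2@5, authorship .....
After op 4 (add_cursor(1)): buffer="cadme" (len 5), cursors c3@1 c1@4 c2@5, authorship .....
After op 5 (insert('v')): buffer="cvadmvev" (len 8), cursors c3@2 c1@6 c2@8, authorship .3...1.2
After op 6 (delete): buffer="cadme" (len 5), cursors c3@1 c1@4 c2@5, authorship .....

Answer: cadme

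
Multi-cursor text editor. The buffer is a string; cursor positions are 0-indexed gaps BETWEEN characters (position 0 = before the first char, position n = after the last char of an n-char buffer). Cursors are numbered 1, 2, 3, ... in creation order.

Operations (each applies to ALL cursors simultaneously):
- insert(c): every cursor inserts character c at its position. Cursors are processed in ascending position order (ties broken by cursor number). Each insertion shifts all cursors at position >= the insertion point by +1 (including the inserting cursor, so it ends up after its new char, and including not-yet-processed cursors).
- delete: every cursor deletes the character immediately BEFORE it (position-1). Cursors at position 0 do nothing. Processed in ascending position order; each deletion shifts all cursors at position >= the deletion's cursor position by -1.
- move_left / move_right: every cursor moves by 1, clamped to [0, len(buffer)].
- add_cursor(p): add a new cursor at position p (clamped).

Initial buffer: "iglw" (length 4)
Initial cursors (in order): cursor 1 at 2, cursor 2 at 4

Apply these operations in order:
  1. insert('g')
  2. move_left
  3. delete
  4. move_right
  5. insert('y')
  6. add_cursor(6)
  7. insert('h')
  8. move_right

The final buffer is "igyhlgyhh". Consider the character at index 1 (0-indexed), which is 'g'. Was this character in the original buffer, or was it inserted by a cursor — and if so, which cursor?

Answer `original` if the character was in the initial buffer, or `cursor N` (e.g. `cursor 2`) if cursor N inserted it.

After op 1 (insert('g')): buffer="igglwg" (len 6), cursors c1@3 c2@6, authorship ..1..2
After op 2 (move_left): buffer="igglwg" (len 6), cursors c1@2 c2@5, authorship ..1..2
After op 3 (delete): buffer="iglg" (len 4), cursors c1@1 c2@3, authorship .1.2
After op 4 (move_right): buffer="iglg" (len 4), cursors c1@2 c2@4, authorship .1.2
After op 5 (insert('y')): buffer="igylgy" (len 6), cursors c1@3 c2@6, authorship .11.22
After op 6 (add_cursor(6)): buffer="igylgy" (len 6), cursors c1@3 c2@6 c3@6, authorship .11.22
After op 7 (insert('h')): buffer="igyhlgyhh" (len 9), cursors c1@4 c2@9 c3@9, authorship .111.2223
After op 8 (move_right): buffer="igyhlgyhh" (len 9), cursors c1@5 c2@9 c3@9, authorship .111.2223
Authorship (.=original, N=cursor N): . 1 1 1 . 2 2 2 3
Index 1: author = 1

Answer: cursor 1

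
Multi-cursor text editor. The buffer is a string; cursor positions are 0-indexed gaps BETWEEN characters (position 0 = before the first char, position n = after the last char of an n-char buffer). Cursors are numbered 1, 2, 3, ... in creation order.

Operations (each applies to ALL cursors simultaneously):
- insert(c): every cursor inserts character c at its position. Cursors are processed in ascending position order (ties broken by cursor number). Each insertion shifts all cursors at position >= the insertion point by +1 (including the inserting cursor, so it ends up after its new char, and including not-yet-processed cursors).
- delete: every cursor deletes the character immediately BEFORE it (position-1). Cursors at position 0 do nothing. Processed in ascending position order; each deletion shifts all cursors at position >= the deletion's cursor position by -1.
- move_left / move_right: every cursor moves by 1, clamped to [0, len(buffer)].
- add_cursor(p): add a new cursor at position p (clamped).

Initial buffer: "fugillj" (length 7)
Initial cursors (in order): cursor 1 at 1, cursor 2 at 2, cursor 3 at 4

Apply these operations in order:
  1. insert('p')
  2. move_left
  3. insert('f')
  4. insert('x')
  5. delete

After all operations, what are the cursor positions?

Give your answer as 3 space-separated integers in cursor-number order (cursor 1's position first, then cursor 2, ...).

Answer: 2 5 9

Derivation:
After op 1 (insert('p')): buffer="fpupgipllj" (len 10), cursors c1@2 c2@4 c3@7, authorship .1.2..3...
After op 2 (move_left): buffer="fpupgipllj" (len 10), cursors c1@1 c2@3 c3@6, authorship .1.2..3...
After op 3 (insert('f')): buffer="ffpufpgifpllj" (len 13), cursors c1@2 c2@5 c3@9, authorship .11.22..33...
After op 4 (insert('x')): buffer="ffxpufxpgifxpllj" (len 16), cursors c1@3 c2@7 c3@12, authorship .111.222..333...
After op 5 (delete): buffer="ffpufpgifpllj" (len 13), cursors c1@2 c2@5 c3@9, authorship .11.22..33...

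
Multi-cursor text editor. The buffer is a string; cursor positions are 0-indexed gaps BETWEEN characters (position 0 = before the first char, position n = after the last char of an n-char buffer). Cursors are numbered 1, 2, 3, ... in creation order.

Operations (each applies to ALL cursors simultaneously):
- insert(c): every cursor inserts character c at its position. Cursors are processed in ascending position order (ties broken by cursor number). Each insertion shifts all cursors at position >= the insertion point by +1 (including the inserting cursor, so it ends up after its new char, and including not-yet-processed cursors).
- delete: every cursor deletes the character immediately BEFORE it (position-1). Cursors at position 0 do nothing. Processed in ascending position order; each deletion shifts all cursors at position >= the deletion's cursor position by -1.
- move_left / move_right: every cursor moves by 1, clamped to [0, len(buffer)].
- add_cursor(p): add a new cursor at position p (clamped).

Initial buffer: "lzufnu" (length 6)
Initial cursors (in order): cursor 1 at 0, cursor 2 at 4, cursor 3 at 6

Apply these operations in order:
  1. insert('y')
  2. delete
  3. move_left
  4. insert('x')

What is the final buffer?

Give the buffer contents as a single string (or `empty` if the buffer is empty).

Answer: xlzuxfnxu

Derivation:
After op 1 (insert('y')): buffer="ylzufynuy" (len 9), cursors c1@1 c2@6 c3@9, authorship 1....2..3
After op 2 (delete): buffer="lzufnu" (len 6), cursors c1@0 c2@4 c3@6, authorship ......
After op 3 (move_left): buffer="lzufnu" (len 6), cursors c1@0 c2@3 c3@5, authorship ......
After op 4 (insert('x')): buffer="xlzuxfnxu" (len 9), cursors c1@1 c2@5 c3@8, authorship 1...2..3.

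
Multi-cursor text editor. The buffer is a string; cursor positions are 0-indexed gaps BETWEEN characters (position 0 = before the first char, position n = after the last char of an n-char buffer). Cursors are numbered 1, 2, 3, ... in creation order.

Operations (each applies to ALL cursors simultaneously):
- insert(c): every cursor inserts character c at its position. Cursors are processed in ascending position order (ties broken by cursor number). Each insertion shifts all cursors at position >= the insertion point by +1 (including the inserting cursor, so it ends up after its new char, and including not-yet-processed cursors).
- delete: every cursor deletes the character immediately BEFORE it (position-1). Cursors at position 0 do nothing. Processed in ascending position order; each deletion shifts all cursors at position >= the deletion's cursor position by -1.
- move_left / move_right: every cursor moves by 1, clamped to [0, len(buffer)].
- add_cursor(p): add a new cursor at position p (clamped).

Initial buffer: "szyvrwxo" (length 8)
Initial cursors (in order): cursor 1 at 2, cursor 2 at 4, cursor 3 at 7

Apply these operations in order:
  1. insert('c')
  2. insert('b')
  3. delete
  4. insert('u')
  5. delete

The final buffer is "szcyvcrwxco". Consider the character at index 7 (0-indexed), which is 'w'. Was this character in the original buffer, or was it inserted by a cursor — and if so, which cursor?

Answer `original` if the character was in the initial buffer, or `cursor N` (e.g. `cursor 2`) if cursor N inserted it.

After op 1 (insert('c')): buffer="szcyvcrwxco" (len 11), cursors c1@3 c2@6 c3@10, authorship ..1..2...3.
After op 2 (insert('b')): buffer="szcbyvcbrwxcbo" (len 14), cursors c1@4 c2@8 c3@13, authorship ..11..22...33.
After op 3 (delete): buffer="szcyvcrwxco" (len 11), cursors c1@3 c2@6 c3@10, authorship ..1..2...3.
After op 4 (insert('u')): buffer="szcuyvcurwxcuo" (len 14), cursors c1@4 c2@8 c3@13, authorship ..11..22...33.
After op 5 (delete): buffer="szcyvcrwxco" (len 11), cursors c1@3 c2@6 c3@10, authorship ..1..2...3.
Authorship (.=original, N=cursor N): . . 1 . . 2 . . . 3 .
Index 7: author = original

Answer: original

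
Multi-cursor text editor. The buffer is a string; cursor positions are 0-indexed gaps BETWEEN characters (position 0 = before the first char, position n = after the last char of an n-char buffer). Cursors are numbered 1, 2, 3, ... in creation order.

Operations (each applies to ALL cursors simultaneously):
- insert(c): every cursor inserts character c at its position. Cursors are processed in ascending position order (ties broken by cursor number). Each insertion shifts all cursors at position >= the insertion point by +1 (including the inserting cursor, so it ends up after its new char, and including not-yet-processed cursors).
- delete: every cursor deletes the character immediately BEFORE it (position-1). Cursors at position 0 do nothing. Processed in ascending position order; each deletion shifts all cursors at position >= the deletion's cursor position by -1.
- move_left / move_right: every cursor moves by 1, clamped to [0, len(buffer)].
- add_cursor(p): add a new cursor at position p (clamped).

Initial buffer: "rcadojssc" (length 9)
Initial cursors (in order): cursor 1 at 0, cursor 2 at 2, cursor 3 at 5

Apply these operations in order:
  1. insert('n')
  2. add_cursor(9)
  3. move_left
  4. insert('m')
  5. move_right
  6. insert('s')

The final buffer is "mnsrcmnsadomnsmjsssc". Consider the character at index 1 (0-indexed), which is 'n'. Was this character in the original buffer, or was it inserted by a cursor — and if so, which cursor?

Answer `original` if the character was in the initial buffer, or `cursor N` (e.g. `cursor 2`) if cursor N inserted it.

After op 1 (insert('n')): buffer="nrcnadonjssc" (len 12), cursors c1@1 c2@4 c3@8, authorship 1..2...3....
After op 2 (add_cursor(9)): buffer="nrcnadonjssc" (len 12), cursors c1@1 c2@4 c3@8 c4@9, authorship 1..2...3....
After op 3 (move_left): buffer="nrcnadonjssc" (len 12), cursors c1@0 c2@3 c3@7 c4@8, authorship 1..2...3....
After op 4 (insert('m')): buffer="mnrcmnadomnmjssc" (len 16), cursors c1@1 c2@5 c3@10 c4@12, authorship 11..22...334....
After op 5 (move_right): buffer="mnrcmnadomnmjssc" (len 16), cursors c1@2 c2@6 c3@11 c4@13, authorship 11..22...334....
After op 6 (insert('s')): buffer="mnsrcmnsadomnsmjsssc" (len 20), cursors c1@3 c2@8 c3@14 c4@17, authorship 111..222...3334.4...
Authorship (.=original, N=cursor N): 1 1 1 . . 2 2 2 . . . 3 3 3 4 . 4 . . .
Index 1: author = 1

Answer: cursor 1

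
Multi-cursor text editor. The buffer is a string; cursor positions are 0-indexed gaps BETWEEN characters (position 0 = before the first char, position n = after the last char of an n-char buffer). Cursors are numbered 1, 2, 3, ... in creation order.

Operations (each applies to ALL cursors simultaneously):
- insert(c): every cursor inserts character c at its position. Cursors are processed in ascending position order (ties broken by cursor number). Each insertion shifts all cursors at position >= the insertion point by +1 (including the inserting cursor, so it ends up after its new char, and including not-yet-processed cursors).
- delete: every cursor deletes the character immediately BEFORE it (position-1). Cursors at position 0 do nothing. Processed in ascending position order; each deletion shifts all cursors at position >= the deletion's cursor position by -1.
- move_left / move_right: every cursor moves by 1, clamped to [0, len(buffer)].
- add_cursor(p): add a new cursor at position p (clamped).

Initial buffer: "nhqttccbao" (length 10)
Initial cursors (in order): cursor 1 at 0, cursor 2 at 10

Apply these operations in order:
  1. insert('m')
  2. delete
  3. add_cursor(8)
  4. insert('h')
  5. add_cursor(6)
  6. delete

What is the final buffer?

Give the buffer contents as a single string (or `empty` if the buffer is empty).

After op 1 (insert('m')): buffer="mnhqttccbaom" (len 12), cursors c1@1 c2@12, authorship 1..........2
After op 2 (delete): buffer="nhqttccbao" (len 10), cursors c1@0 c2@10, authorship ..........
After op 3 (add_cursor(8)): buffer="nhqttccbao" (len 10), cursors c1@0 c3@8 c2@10, authorship ..........
After op 4 (insert('h')): buffer="hnhqttccbhaoh" (len 13), cursors c1@1 c3@10 c2@13, authorship 1........3..2
After op 5 (add_cursor(6)): buffer="hnhqttccbhaoh" (len 13), cursors c1@1 c4@6 c3@10 c2@13, authorship 1........3..2
After op 6 (delete): buffer="nhqtccbao" (len 9), cursors c1@0 c4@4 c3@7 c2@9, authorship .........

Answer: nhqtccbao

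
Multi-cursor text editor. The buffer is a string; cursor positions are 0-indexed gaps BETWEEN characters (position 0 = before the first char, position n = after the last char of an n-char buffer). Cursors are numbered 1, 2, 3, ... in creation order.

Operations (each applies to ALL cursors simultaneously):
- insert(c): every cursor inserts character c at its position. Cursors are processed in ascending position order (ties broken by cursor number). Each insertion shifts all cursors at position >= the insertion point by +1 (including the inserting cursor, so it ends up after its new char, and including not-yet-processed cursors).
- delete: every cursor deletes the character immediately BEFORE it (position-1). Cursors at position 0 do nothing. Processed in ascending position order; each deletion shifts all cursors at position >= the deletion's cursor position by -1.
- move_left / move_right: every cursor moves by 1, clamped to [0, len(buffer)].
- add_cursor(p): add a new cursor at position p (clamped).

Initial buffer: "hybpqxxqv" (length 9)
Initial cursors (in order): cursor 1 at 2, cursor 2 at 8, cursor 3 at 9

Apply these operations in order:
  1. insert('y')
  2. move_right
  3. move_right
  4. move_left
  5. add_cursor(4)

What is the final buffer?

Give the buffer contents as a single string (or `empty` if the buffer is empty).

After op 1 (insert('y')): buffer="hyybpqxxqyvy" (len 12), cursors c1@3 c2@10 c3@12, authorship ..1......2.3
After op 2 (move_right): buffer="hyybpqxxqyvy" (len 12), cursors c1@4 c2@11 c3@12, authorship ..1......2.3
After op 3 (move_right): buffer="hyybpqxxqyvy" (len 12), cursors c1@5 c2@12 c3@12, authorship ..1......2.3
After op 4 (move_left): buffer="hyybpqxxqyvy" (len 12), cursors c1@4 c2@11 c3@11, authorship ..1......2.3
After op 5 (add_cursor(4)): buffer="hyybpqxxqyvy" (len 12), cursors c1@4 c4@4 c2@11 c3@11, authorship ..1......2.3

Answer: hyybpqxxqyvy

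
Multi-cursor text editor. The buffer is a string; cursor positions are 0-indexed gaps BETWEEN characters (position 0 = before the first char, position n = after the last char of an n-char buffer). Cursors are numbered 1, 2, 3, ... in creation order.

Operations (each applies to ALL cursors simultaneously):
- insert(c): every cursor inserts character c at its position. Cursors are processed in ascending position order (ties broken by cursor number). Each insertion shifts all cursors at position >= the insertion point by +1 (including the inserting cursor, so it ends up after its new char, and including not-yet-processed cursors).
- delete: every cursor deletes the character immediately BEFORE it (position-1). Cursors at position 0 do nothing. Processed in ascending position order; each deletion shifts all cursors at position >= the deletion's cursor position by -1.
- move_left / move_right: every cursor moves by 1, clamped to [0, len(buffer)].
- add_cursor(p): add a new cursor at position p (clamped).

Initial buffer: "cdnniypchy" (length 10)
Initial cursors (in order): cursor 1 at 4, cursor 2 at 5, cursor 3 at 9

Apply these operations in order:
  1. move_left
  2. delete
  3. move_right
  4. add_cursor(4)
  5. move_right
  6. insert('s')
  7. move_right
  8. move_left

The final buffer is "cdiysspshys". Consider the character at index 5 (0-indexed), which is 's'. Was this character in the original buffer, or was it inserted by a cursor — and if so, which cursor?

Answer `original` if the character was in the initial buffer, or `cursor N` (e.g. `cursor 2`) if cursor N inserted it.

After op 1 (move_left): buffer="cdnniypchy" (len 10), cursors c1@3 c2@4 c3@8, authorship ..........
After op 2 (delete): buffer="cdiyphy" (len 7), cursors c1@2 c2@2 c3@5, authorship .......
After op 3 (move_right): buffer="cdiyphy" (len 7), cursors c1@3 c2@3 c3@6, authorship .......
After op 4 (add_cursor(4)): buffer="cdiyphy" (len 7), cursors c1@3 c2@3 c4@4 c3@6, authorship .......
After op 5 (move_right): buffer="cdiyphy" (len 7), cursors c1@4 c2@4 c4@5 c3@7, authorship .......
After op 6 (insert('s')): buffer="cdiysspshys" (len 11), cursors c1@6 c2@6 c4@8 c3@11, authorship ....12.4..3
After op 7 (move_right): buffer="cdiysspshys" (len 11), cursors c1@7 c2@7 c4@9 c3@11, authorship ....12.4..3
After op 8 (move_left): buffer="cdiysspshys" (len 11), cursors c1@6 c2@6 c4@8 c3@10, authorship ....12.4..3
Authorship (.=original, N=cursor N): . . . . 1 2 . 4 . . 3
Index 5: author = 2

Answer: cursor 2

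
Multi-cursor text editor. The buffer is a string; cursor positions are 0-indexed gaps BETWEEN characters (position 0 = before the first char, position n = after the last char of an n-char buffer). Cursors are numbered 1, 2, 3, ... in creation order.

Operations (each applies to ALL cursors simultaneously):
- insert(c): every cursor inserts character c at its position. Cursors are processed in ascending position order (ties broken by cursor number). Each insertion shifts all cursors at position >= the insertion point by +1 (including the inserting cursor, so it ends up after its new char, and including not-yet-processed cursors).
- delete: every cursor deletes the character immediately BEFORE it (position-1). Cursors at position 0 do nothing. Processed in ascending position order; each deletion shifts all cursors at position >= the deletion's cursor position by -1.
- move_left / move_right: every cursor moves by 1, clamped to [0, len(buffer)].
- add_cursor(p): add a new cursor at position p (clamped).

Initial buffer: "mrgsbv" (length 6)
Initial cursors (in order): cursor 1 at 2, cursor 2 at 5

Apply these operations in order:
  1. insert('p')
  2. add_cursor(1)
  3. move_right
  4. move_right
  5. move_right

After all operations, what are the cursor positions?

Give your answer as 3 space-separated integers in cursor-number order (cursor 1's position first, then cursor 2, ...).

After op 1 (insert('p')): buffer="mrpgsbpv" (len 8), cursors c1@3 c2@7, authorship ..1...2.
After op 2 (add_cursor(1)): buffer="mrpgsbpv" (len 8), cursors c3@1 c1@3 c2@7, authorship ..1...2.
After op 3 (move_right): buffer="mrpgsbpv" (len 8), cursors c3@2 c1@4 c2@8, authorship ..1...2.
After op 4 (move_right): buffer="mrpgsbpv" (len 8), cursors c3@3 c1@5 c2@8, authorship ..1...2.
After op 5 (move_right): buffer="mrpgsbpv" (len 8), cursors c3@4 c1@6 c2@8, authorship ..1...2.

Answer: 6 8 4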